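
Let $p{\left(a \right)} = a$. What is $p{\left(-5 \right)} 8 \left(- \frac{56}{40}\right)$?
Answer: $56$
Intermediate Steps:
$p{\left(-5 \right)} 8 \left(- \frac{56}{40}\right) = \left(-5\right) 8 \left(- \frac{56}{40}\right) = - 40 \left(\left(-56\right) \frac{1}{40}\right) = \left(-40\right) \left(- \frac{7}{5}\right) = 56$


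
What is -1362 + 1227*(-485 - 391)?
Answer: -1076214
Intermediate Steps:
-1362 + 1227*(-485 - 391) = -1362 + 1227*(-876) = -1362 - 1074852 = -1076214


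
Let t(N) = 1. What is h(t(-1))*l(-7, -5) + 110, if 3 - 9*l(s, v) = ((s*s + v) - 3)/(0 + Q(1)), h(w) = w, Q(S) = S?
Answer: 952/9 ≈ 105.78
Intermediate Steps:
l(s, v) = ⅔ - v/9 - s²/9 (l(s, v) = ⅓ - ((s*s + v) - 3)/(9*(0 + 1)) = ⅓ - ((s² + v) - 3)/(9*1) = ⅓ - ((v + s²) - 3)/9 = ⅓ - (-3 + v + s²)/9 = ⅓ + (⅓ - v/9 - s²/9) = ⅔ - v/9 - s²/9)
h(t(-1))*l(-7, -5) + 110 = 1*(⅔ - ⅑*(-5) - ⅑*(-7)²) + 110 = 1*(⅔ + 5/9 - ⅑*49) + 110 = 1*(⅔ + 5/9 - 49/9) + 110 = 1*(-38/9) + 110 = -38/9 + 110 = 952/9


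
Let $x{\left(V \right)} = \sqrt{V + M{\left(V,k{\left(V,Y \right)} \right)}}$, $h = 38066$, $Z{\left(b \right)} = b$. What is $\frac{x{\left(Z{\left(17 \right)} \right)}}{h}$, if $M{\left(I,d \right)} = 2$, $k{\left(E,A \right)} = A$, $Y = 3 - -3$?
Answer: $\frac{\sqrt{19}}{38066} \approx 0.00011451$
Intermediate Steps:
$Y = 6$ ($Y = 3 + 3 = 6$)
$x{\left(V \right)} = \sqrt{2 + V}$ ($x{\left(V \right)} = \sqrt{V + 2} = \sqrt{2 + V}$)
$\frac{x{\left(Z{\left(17 \right)} \right)}}{h} = \frac{\sqrt{2 + 17}}{38066} = \sqrt{19} \cdot \frac{1}{38066} = \frac{\sqrt{19}}{38066}$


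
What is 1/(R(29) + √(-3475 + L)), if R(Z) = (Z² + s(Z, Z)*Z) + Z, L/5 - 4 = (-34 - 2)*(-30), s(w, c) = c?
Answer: 1711/2925576 - √1945/2925576 ≈ 0.00056977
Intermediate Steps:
L = 5420 (L = 20 + 5*((-34 - 2)*(-30)) = 20 + 5*(-36*(-30)) = 20 + 5*1080 = 20 + 5400 = 5420)
R(Z) = Z + 2*Z² (R(Z) = (Z² + Z*Z) + Z = (Z² + Z²) + Z = 2*Z² + Z = Z + 2*Z²)
1/(R(29) + √(-3475 + L)) = 1/(29*(1 + 2*29) + √(-3475 + 5420)) = 1/(29*(1 + 58) + √1945) = 1/(29*59 + √1945) = 1/(1711 + √1945)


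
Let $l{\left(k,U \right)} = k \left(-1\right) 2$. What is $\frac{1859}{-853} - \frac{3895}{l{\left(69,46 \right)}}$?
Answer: $\frac{3065893}{117714} \approx 26.045$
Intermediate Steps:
$l{\left(k,U \right)} = - 2 k$ ($l{\left(k,U \right)} = - k 2 = - 2 k$)
$\frac{1859}{-853} - \frac{3895}{l{\left(69,46 \right)}} = \frac{1859}{-853} - \frac{3895}{\left(-2\right) 69} = 1859 \left(- \frac{1}{853}\right) - \frac{3895}{-138} = - \frac{1859}{853} - - \frac{3895}{138} = - \frac{1859}{853} + \frac{3895}{138} = \frac{3065893}{117714}$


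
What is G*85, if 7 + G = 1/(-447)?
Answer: -266050/447 ≈ -595.19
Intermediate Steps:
G = -3130/447 (G = -7 + 1/(-447) = -7 - 1/447 = -3130/447 ≈ -7.0022)
G*85 = -3130/447*85 = -266050/447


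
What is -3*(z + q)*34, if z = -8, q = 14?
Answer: -612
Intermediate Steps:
-3*(z + q)*34 = -3*(-8 + 14)*34 = -3*6*34 = -18*34 = -612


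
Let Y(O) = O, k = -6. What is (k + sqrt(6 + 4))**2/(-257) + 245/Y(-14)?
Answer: -9087/514 + 12*sqrt(10)/257 ≈ -17.531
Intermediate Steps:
(k + sqrt(6 + 4))**2/(-257) + 245/Y(-14) = (-6 + sqrt(6 + 4))**2/(-257) + 245/(-14) = (-6 + sqrt(10))**2*(-1/257) + 245*(-1/14) = -(-6 + sqrt(10))**2/257 - 35/2 = -35/2 - (-6 + sqrt(10))**2/257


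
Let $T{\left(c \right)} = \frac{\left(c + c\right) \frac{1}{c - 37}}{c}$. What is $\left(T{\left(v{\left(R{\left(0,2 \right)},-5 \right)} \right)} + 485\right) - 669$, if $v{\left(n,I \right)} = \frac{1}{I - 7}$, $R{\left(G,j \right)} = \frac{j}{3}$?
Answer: $- \frac{81904}{445} \approx -184.05$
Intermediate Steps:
$R{\left(G,j \right)} = \frac{j}{3}$ ($R{\left(G,j \right)} = j \frac{1}{3} = \frac{j}{3}$)
$v{\left(n,I \right)} = \frac{1}{-7 + I}$
$T{\left(c \right)} = \frac{2}{-37 + c}$ ($T{\left(c \right)} = \frac{2 c \frac{1}{-37 + c}}{c} = \frac{2}{-37 + c}$)
$\left(T{\left(v{\left(R{\left(0,2 \right)},-5 \right)} \right)} + 485\right) - 669 = \left(\frac{2}{-37 + \frac{1}{-7 - 5}} + 485\right) - 669 = \left(\frac{2}{-37 + \frac{1}{-12}} + 485\right) - 669 = \left(\frac{2}{-37 - \frac{1}{12}} + 485\right) - 669 = \left(\frac{2}{- \frac{445}{12}} + 485\right) - 669 = \left(2 \left(- \frac{12}{445}\right) + 485\right) - 669 = \left(- \frac{24}{445} + 485\right) - 669 = \frac{215801}{445} - 669 = - \frac{81904}{445}$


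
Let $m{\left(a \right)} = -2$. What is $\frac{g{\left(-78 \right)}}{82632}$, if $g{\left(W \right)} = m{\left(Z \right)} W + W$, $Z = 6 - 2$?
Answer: $\frac{13}{13772} \approx 0.00094394$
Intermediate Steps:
$Z = 4$ ($Z = 6 - 2 = 4$)
$g{\left(W \right)} = - W$ ($g{\left(W \right)} = - 2 W + W = - W$)
$\frac{g{\left(-78 \right)}}{82632} = \frac{\left(-1\right) \left(-78\right)}{82632} = 78 \cdot \frac{1}{82632} = \frac{13}{13772}$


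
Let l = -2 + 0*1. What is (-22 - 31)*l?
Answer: 106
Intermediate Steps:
l = -2 (l = -2 + 0 = -2)
(-22 - 31)*l = (-22 - 31)*(-2) = -53*(-2) = 106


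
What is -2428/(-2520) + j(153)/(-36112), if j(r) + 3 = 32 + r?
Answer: 5451331/5687640 ≈ 0.95845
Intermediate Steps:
j(r) = 29 + r (j(r) = -3 + (32 + r) = 29 + r)
-2428/(-2520) + j(153)/(-36112) = -2428/(-2520) + (29 + 153)/(-36112) = -2428*(-1/2520) + 182*(-1/36112) = 607/630 - 91/18056 = 5451331/5687640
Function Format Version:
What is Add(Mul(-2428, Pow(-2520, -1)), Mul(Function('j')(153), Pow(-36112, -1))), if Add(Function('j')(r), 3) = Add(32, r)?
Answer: Rational(5451331, 5687640) ≈ 0.95845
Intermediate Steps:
Function('j')(r) = Add(29, r) (Function('j')(r) = Add(-3, Add(32, r)) = Add(29, r))
Add(Mul(-2428, Pow(-2520, -1)), Mul(Function('j')(153), Pow(-36112, -1))) = Add(Mul(-2428, Pow(-2520, -1)), Mul(Add(29, 153), Pow(-36112, -1))) = Add(Mul(-2428, Rational(-1, 2520)), Mul(182, Rational(-1, 36112))) = Add(Rational(607, 630), Rational(-91, 18056)) = Rational(5451331, 5687640)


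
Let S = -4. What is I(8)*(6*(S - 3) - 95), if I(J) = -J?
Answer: 1096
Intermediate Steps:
I(8)*(6*(S - 3) - 95) = (-1*8)*(6*(-4 - 3) - 95) = -8*(6*(-7) - 95) = -8*(-42 - 95) = -8*(-137) = 1096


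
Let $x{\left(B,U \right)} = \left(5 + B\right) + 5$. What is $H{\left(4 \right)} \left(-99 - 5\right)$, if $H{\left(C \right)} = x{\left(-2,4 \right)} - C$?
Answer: $-416$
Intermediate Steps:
$x{\left(B,U \right)} = 10 + B$
$H{\left(C \right)} = 8 - C$ ($H{\left(C \right)} = \left(10 - 2\right) - C = 8 - C$)
$H{\left(4 \right)} \left(-99 - 5\right) = \left(8 - 4\right) \left(-99 - 5\right) = \left(8 - 4\right) \left(-104\right) = 4 \left(-104\right) = -416$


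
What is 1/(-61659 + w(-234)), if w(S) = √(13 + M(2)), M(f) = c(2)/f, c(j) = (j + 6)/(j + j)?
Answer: -61659/3801832267 - √14/3801832267 ≈ -1.6219e-5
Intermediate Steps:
c(j) = (6 + j)/(2*j) (c(j) = (6 + j)/((2*j)) = (6 + j)*(1/(2*j)) = (6 + j)/(2*j))
M(f) = 2/f (M(f) = ((½)*(6 + 2)/2)/f = ((½)*(½)*8)/f = 2/f)
w(S) = √14 (w(S) = √(13 + 2/2) = √(13 + 2*(½)) = √(13 + 1) = √14)
1/(-61659 + w(-234)) = 1/(-61659 + √14)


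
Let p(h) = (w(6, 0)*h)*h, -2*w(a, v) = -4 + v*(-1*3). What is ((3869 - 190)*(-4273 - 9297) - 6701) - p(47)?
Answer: -49935149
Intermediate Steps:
w(a, v) = 2 + 3*v/2 (w(a, v) = -(-4 + v*(-1*3))/2 = -(-4 + v*(-3))/2 = -(-4 - 3*v)/2 = 2 + 3*v/2)
p(h) = 2*h² (p(h) = ((2 + (3/2)*0)*h)*h = ((2 + 0)*h)*h = (2*h)*h = 2*h²)
((3869 - 190)*(-4273 - 9297) - 6701) - p(47) = ((3869 - 190)*(-4273 - 9297) - 6701) - 2*47² = (3679*(-13570) - 6701) - 2*2209 = (-49924030 - 6701) - 1*4418 = -49930731 - 4418 = -49935149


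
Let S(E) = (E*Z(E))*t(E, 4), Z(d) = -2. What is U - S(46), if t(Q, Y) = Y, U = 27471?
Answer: 27839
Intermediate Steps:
S(E) = -8*E (S(E) = (E*(-2))*4 = -2*E*4 = -8*E)
U - S(46) = 27471 - (-8)*46 = 27471 - 1*(-368) = 27471 + 368 = 27839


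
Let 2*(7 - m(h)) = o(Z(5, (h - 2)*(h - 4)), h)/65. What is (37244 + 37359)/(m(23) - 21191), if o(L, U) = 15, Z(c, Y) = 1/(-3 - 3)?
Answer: -1939678/550787 ≈ -3.5216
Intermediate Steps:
Z(c, Y) = -⅙ (Z(c, Y) = 1/(-6) = -⅙)
m(h) = 179/26 (m(h) = 7 - 15/(2*65) = 7 - ½*3/13 = 7 - 3/26 = 179/26)
(37244 + 37359)/(m(23) - 21191) = (37244 + 37359)/(179/26 - 21191) = 74603/(-550787/26) = 74603*(-26/550787) = -1939678/550787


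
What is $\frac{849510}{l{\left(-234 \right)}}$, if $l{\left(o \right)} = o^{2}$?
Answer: $\frac{47195}{3042} \approx 15.514$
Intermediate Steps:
$\frac{849510}{l{\left(-234 \right)}} = \frac{849510}{\left(-234\right)^{2}} = \frac{849510}{54756} = 849510 \cdot \frac{1}{54756} = \frac{47195}{3042}$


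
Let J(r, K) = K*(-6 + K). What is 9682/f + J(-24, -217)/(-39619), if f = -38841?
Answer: -2263145989/1538841579 ≈ -1.4707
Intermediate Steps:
9682/f + J(-24, -217)/(-39619) = 9682/(-38841) - 217*(-6 - 217)/(-39619) = 9682*(-1/38841) - 217*(-223)*(-1/39619) = -9682/38841 + 48391*(-1/39619) = -9682/38841 - 48391/39619 = -2263145989/1538841579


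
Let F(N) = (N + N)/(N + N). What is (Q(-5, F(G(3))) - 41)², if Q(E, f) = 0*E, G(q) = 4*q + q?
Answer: 1681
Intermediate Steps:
G(q) = 5*q
F(N) = 1 (F(N) = (2*N)/((2*N)) = (2*N)*(1/(2*N)) = 1)
Q(E, f) = 0
(Q(-5, F(G(3))) - 41)² = (0 - 41)² = (-41)² = 1681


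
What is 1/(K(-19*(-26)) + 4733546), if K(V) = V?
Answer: 1/4734040 ≈ 2.1124e-7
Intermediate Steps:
1/(K(-19*(-26)) + 4733546) = 1/(-19*(-26) + 4733546) = 1/(494 + 4733546) = 1/4734040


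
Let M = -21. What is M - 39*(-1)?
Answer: 18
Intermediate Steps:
M - 39*(-1) = -21 - 39*(-1) = -21 + 39 = 18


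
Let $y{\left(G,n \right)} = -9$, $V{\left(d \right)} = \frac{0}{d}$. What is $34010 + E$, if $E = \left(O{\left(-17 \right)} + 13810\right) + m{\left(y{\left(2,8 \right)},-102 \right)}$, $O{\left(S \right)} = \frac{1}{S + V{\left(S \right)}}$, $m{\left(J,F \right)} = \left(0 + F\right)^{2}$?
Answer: $\frac{989807}{17} \approx 58224.0$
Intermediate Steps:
$V{\left(d \right)} = 0$
$m{\left(J,F \right)} = F^{2}$
$O{\left(S \right)} = \frac{1}{S}$ ($O{\left(S \right)} = \frac{1}{S + 0} = \frac{1}{S}$)
$E = \frac{411637}{17}$ ($E = \left(\frac{1}{-17} + 13810\right) + \left(-102\right)^{2} = \left(- \frac{1}{17} + 13810\right) + 10404 = \frac{234769}{17} + 10404 = \frac{411637}{17} \approx 24214.0$)
$34010 + E = 34010 + \frac{411637}{17} = \frac{989807}{17}$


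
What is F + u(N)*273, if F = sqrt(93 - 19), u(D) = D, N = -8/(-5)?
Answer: 2184/5 + sqrt(74) ≈ 445.40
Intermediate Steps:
N = 8/5 (N = -8*(-1/5) = 8/5 ≈ 1.6000)
F = sqrt(74) ≈ 8.6023
F + u(N)*273 = sqrt(74) + (8/5)*273 = sqrt(74) + 2184/5 = 2184/5 + sqrt(74)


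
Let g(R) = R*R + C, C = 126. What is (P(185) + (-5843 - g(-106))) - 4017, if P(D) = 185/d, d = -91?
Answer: -1931387/91 ≈ -21224.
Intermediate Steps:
P(D) = -185/91 (P(D) = 185/(-91) = 185*(-1/91) = -185/91)
g(R) = 126 + R**2 (g(R) = R*R + 126 = R**2 + 126 = 126 + R**2)
(P(185) + (-5843 - g(-106))) - 4017 = (-185/91 + (-5843 - (126 + (-106)**2))) - 4017 = (-185/91 + (-5843 - (126 + 11236))) - 4017 = (-185/91 + (-5843 - 1*11362)) - 4017 = (-185/91 + (-5843 - 11362)) - 4017 = (-185/91 - 17205) - 4017 = -1565840/91 - 4017 = -1931387/91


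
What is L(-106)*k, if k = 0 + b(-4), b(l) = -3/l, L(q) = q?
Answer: -159/2 ≈ -79.500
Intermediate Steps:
k = 3/4 (k = 0 - 3/(-4) = 0 - 3*(-1/4) = 0 + 3/4 = 3/4 ≈ 0.75000)
L(-106)*k = -106*3/4 = -159/2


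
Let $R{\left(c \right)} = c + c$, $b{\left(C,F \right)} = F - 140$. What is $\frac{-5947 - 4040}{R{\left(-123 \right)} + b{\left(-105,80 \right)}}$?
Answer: $\frac{3329}{102} \approx 32.637$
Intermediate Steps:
$b{\left(C,F \right)} = -140 + F$
$R{\left(c \right)} = 2 c$
$\frac{-5947 - 4040}{R{\left(-123 \right)} + b{\left(-105,80 \right)}} = \frac{-5947 - 4040}{2 \left(-123\right) + \left(-140 + 80\right)} = - \frac{9987}{-246 - 60} = - \frac{9987}{-306} = \left(-9987\right) \left(- \frac{1}{306}\right) = \frac{3329}{102}$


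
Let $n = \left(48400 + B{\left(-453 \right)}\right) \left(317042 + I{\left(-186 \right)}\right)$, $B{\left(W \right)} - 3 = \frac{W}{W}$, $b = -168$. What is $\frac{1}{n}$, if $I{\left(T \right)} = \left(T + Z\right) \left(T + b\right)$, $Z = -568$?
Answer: $\frac{1}{28265903032} \approx 3.5378 \cdot 10^{-11}$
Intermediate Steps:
$I{\left(T \right)} = \left(-568 + T\right) \left(-168 + T\right)$ ($I{\left(T \right)} = \left(T - 568\right) \left(T - 168\right) = \left(-568 + T\right) \left(-168 + T\right)$)
$B{\left(W \right)} = 4$ ($B{\left(W \right)} = 3 + \frac{W}{W} = 3 + 1 = 4$)
$n = 28265903032$ ($n = \left(48400 + 4\right) \left(317042 + \left(95424 + \left(-186\right)^{2} - -136896\right)\right) = 48404 \left(317042 + \left(95424 + 34596 + 136896\right)\right) = 48404 \left(317042 + 266916\right) = 48404 \cdot 583958 = 28265903032$)
$\frac{1}{n} = \frac{1}{28265903032}$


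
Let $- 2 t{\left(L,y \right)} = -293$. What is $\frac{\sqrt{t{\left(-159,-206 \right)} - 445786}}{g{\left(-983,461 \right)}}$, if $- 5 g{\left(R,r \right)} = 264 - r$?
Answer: $\frac{15 i \sqrt{198062}}{394} \approx 16.943 i$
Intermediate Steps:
$t{\left(L,y \right)} = \frac{293}{2}$ ($t{\left(L,y \right)} = \left(- \frac{1}{2}\right) \left(-293\right) = \frac{293}{2}$)
$g{\left(R,r \right)} = - \frac{264}{5} + \frac{r}{5}$ ($g{\left(R,r \right)} = - \frac{264 - r}{5} = - \frac{264}{5} + \frac{r}{5}$)
$\frac{\sqrt{t{\left(-159,-206 \right)} - 445786}}{g{\left(-983,461 \right)}} = \frac{\sqrt{\frac{293}{2} - 445786}}{- \frac{264}{5} + \frac{1}{5} \cdot 461} = \frac{\sqrt{\frac{293}{2} - 445786}}{- \frac{264}{5} + \frac{461}{5}} = \frac{\sqrt{\frac{293}{2} - 445786}}{\frac{197}{5}} = \sqrt{- \frac{891279}{2}} \cdot \frac{5}{197} = \frac{3 i \sqrt{198062}}{2} \cdot \frac{5}{197} = \frac{15 i \sqrt{198062}}{394}$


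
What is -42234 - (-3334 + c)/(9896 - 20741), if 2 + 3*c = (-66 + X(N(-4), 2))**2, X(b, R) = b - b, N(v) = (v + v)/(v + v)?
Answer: -1374088838/32535 ≈ -42234.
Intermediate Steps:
N(v) = 1 (N(v) = (2*v)/((2*v)) = (2*v)*(1/(2*v)) = 1)
X(b, R) = 0
c = 4354/3 (c = -2/3 + (-66 + 0)**2/3 = -2/3 + (1/3)*(-66)**2 = -2/3 + (1/3)*4356 = -2/3 + 1452 = 4354/3 ≈ 1451.3)
-42234 - (-3334 + c)/(9896 - 20741) = -42234 - (-3334 + 4354/3)/(9896 - 20741) = -42234 - (-5648)/(3*(-10845)) = -42234 - (-5648)*(-1)/(3*10845) = -42234 - 1*5648/32535 = -42234 - 5648/32535 = -1374088838/32535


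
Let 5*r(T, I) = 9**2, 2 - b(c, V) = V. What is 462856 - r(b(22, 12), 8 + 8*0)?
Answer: 2314199/5 ≈ 4.6284e+5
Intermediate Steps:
b(c, V) = 2 - V
r(T, I) = 81/5 (r(T, I) = (1/5)*9**2 = (1/5)*81 = 81/5)
462856 - r(b(22, 12), 8 + 8*0) = 462856 - 1*81/5 = 462856 - 81/5 = 2314199/5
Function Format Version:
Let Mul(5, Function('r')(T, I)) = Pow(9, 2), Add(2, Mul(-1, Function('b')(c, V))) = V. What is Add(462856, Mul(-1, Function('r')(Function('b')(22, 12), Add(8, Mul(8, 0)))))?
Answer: Rational(2314199, 5) ≈ 4.6284e+5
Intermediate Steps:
Function('b')(c, V) = Add(2, Mul(-1, V))
Function('r')(T, I) = Rational(81, 5) (Function('r')(T, I) = Mul(Rational(1, 5), Pow(9, 2)) = Mul(Rational(1, 5), 81) = Rational(81, 5))
Add(462856, Mul(-1, Function('r')(Function('b')(22, 12), Add(8, Mul(8, 0))))) = Add(462856, Mul(-1, Rational(81, 5))) = Add(462856, Rational(-81, 5)) = Rational(2314199, 5)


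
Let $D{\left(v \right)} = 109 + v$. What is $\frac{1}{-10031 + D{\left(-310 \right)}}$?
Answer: $- \frac{1}{10232} \approx -9.7733 \cdot 10^{-5}$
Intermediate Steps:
$\frac{1}{-10031 + D{\left(-310 \right)}} = \frac{1}{-10031 + \left(109 - 310\right)} = \frac{1}{-10031 - 201} = \frac{1}{-10232} = - \frac{1}{10232}$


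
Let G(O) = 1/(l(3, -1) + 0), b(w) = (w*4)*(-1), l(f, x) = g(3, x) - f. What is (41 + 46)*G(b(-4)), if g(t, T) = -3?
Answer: -29/2 ≈ -14.500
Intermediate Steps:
l(f, x) = -3 - f
b(w) = -4*w (b(w) = (4*w)*(-1) = -4*w)
G(O) = -⅙ (G(O) = 1/((-3 - 1*3) + 0) = 1/((-3 - 3) + 0) = 1/(-6 + 0) = 1/(-6) = -⅙)
(41 + 46)*G(b(-4)) = (41 + 46)*(-⅙) = 87*(-⅙) = -29/2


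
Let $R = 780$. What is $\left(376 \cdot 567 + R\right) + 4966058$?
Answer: $5180030$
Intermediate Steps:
$\left(376 \cdot 567 + R\right) + 4966058 = \left(376 \cdot 567 + 780\right) + 4966058 = \left(213192 + 780\right) + 4966058 = 213972 + 4966058 = 5180030$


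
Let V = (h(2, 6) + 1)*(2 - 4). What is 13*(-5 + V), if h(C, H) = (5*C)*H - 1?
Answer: -1625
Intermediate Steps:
h(C, H) = -1 + 5*C*H (h(C, H) = 5*C*H - 1 = -1 + 5*C*H)
V = -120 (V = ((-1 + 5*2*6) + 1)*(2 - 4) = ((-1 + 60) + 1)*(-2) = (59 + 1)*(-2) = 60*(-2) = -120)
13*(-5 + V) = 13*(-5 - 120) = 13*(-125) = -1625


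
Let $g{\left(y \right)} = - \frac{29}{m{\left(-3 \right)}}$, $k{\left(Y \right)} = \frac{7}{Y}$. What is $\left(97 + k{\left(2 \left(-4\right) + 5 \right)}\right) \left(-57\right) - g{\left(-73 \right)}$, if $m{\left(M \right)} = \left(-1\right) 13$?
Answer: $- \frac{70177}{13} \approx -5398.2$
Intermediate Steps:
$m{\left(M \right)} = -13$
$g{\left(y \right)} = \frac{29}{13}$ ($g{\left(y \right)} = - \frac{29}{-13} = \left(-29\right) \left(- \frac{1}{13}\right) = \frac{29}{13}$)
$\left(97 + k{\left(2 \left(-4\right) + 5 \right)}\right) \left(-57\right) - g{\left(-73 \right)} = \left(97 + \frac{7}{2 \left(-4\right) + 5}\right) \left(-57\right) - \frac{29}{13} = \left(97 + \frac{7}{-8 + 5}\right) \left(-57\right) - \frac{29}{13} = \left(97 + \frac{7}{-3}\right) \left(-57\right) - \frac{29}{13} = \left(97 + 7 \left(- \frac{1}{3}\right)\right) \left(-57\right) - \frac{29}{13} = \left(97 - \frac{7}{3}\right) \left(-57\right) - \frac{29}{13} = \frac{284}{3} \left(-57\right) - \frac{29}{13} = -5396 - \frac{29}{13} = - \frac{70177}{13}$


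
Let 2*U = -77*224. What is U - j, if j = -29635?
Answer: 21011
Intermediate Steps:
U = -8624 (U = (-77*224)/2 = (1/2)*(-17248) = -8624)
U - j = -8624 - 1*(-29635) = -8624 + 29635 = 21011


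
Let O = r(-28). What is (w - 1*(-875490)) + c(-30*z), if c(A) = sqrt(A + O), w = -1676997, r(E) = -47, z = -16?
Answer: -801507 + sqrt(433) ≈ -8.0149e+5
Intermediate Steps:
O = -47
c(A) = sqrt(-47 + A) (c(A) = sqrt(A - 47) = sqrt(-47 + A))
(w - 1*(-875490)) + c(-30*z) = (-1676997 - 1*(-875490)) + sqrt(-47 - 30*(-16)) = (-1676997 + 875490) + sqrt(-47 + 480) = -801507 + sqrt(433)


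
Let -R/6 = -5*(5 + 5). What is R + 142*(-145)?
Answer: -20290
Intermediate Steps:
R = 300 (R = -(-30)*(5 + 5) = -(-30)*10 = -6*(-50) = 300)
R + 142*(-145) = 300 + 142*(-145) = 300 - 20590 = -20290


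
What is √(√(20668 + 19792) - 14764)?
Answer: √(-14764 + 34*√35) ≈ 120.68*I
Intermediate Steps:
√(√(20668 + 19792) - 14764) = √(√40460 - 14764) = √(34*√35 - 14764) = √(-14764 + 34*√35)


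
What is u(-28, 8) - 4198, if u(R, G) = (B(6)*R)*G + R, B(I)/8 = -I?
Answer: 6526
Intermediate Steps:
B(I) = -8*I (B(I) = 8*(-I) = -8*I)
u(R, G) = R - 48*G*R (u(R, G) = ((-8*6)*R)*G + R = (-48*R)*G + R = -48*G*R + R = R - 48*G*R)
u(-28, 8) - 4198 = -28*(1 - 48*8) - 4198 = -28*(1 - 384) - 4198 = -28*(-383) - 4198 = 10724 - 4198 = 6526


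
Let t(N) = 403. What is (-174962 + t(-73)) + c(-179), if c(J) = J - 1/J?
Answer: -31278101/179 ≈ -1.7474e+5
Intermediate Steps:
(-174962 + t(-73)) + c(-179) = (-174962 + 403) + (-179 - 1/(-179)) = -174559 + (-179 - 1*(-1/179)) = -174559 + (-179 + 1/179) = -174559 - 32040/179 = -31278101/179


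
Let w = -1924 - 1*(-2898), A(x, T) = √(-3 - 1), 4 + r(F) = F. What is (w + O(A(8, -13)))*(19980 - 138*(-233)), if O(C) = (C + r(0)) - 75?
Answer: 46659930 + 104268*I ≈ 4.666e+7 + 1.0427e+5*I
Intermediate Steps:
r(F) = -4 + F
A(x, T) = 2*I (A(x, T) = √(-4) = 2*I)
O(C) = -79 + C (O(C) = (C + (-4 + 0)) - 75 = (C - 4) - 75 = (-4 + C) - 75 = -79 + C)
w = 974 (w = -1924 + 2898 = 974)
(w + O(A(8, -13)))*(19980 - 138*(-233)) = (974 + (-79 + 2*I))*(19980 - 138*(-233)) = (895 + 2*I)*(19980 + 32154) = (895 + 2*I)*52134 = 46659930 + 104268*I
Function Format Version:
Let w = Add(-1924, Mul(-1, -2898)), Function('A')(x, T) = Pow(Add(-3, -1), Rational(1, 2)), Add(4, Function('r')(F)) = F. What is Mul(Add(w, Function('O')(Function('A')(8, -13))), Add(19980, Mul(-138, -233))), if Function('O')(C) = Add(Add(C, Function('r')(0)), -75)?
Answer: Add(46659930, Mul(104268, I)) ≈ Add(4.6660e+7, Mul(1.0427e+5, I))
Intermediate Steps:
Function('r')(F) = Add(-4, F)
Function('A')(x, T) = Mul(2, I) (Function('A')(x, T) = Pow(-4, Rational(1, 2)) = Mul(2, I))
Function('O')(C) = Add(-79, C) (Function('O')(C) = Add(Add(C, Add(-4, 0)), -75) = Add(Add(C, -4), -75) = Add(Add(-4, C), -75) = Add(-79, C))
w = 974 (w = Add(-1924, 2898) = 974)
Mul(Add(w, Function('O')(Function('A')(8, -13))), Add(19980, Mul(-138, -233))) = Mul(Add(974, Add(-79, Mul(2, I))), Add(19980, Mul(-138, -233))) = Mul(Add(895, Mul(2, I)), Add(19980, 32154)) = Mul(Add(895, Mul(2, I)), 52134) = Add(46659930, Mul(104268, I))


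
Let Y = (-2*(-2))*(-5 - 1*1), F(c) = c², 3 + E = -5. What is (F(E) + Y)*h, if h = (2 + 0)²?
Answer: 160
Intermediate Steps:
E = -8 (E = -3 - 5 = -8)
Y = -24 (Y = 4*(-5 - 1) = 4*(-6) = -24)
h = 4 (h = 2² = 4)
(F(E) + Y)*h = ((-8)² - 24)*4 = (64 - 24)*4 = 40*4 = 160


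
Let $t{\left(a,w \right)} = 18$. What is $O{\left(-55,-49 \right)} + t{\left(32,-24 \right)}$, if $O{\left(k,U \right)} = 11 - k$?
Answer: $84$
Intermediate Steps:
$O{\left(-55,-49 \right)} + t{\left(32,-24 \right)} = \left(11 - -55\right) + 18 = \left(11 + 55\right) + 18 = 66 + 18 = 84$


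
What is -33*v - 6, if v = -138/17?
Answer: 4452/17 ≈ 261.88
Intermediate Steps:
v = -138/17 (v = -138*1/17 = -138/17 ≈ -8.1176)
-33*v - 6 = -33*(-138/17) - 6 = 4554/17 - 6 = 4452/17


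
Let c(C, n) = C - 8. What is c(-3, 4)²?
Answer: 121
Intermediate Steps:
c(C, n) = -8 + C
c(-3, 4)² = (-8 - 3)² = (-11)² = 121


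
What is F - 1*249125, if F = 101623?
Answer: -147502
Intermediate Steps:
F - 1*249125 = 101623 - 1*249125 = 101623 - 249125 = -147502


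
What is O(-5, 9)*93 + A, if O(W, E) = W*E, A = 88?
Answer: -4097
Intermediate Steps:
O(W, E) = E*W
O(-5, 9)*93 + A = (9*(-5))*93 + 88 = -45*93 + 88 = -4185 + 88 = -4097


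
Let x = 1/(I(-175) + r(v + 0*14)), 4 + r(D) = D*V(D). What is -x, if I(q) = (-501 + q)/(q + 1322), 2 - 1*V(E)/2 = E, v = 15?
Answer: 1147/452594 ≈ 0.0025343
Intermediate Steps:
V(E) = 4 - 2*E
I(q) = (-501 + q)/(1322 + q)
r(D) = -4 + D*(4 - 2*D)
x = -1147/452594 (x = 1/((-501 - 175)/(1322 - 175) + (-4 - 2*(15 + 0*14)*(-2 + (15 + 0*14)))) = 1/(-676/1147 + (-4 - 2*(15 + 0)*(-2 + (15 + 0)))) = 1/((1/1147)*(-676) + (-4 - 2*15*(-2 + 15))) = 1/(-676/1147 + (-4 - 2*15*13)) = 1/(-676/1147 + (-4 - 390)) = 1/(-676/1147 - 394) = 1/(-452594/1147) = -1147/452594 ≈ -0.0025343)
-x = -1*(-1147/452594) = 1147/452594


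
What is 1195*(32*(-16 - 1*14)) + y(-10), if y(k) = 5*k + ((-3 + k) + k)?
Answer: -1147273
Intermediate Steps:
y(k) = -3 + 7*k (y(k) = 5*k + (-3 + 2*k) = -3 + 7*k)
1195*(32*(-16 - 1*14)) + y(-10) = 1195*(32*(-16 - 1*14)) + (-3 + 7*(-10)) = 1195*(32*(-16 - 14)) + (-3 - 70) = 1195*(32*(-30)) - 73 = 1195*(-960) - 73 = -1147200 - 73 = -1147273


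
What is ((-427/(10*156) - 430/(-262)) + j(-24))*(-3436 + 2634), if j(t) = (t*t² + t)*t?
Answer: -27235813407383/102180 ≈ -2.6655e+8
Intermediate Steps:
j(t) = t*(t + t³) (j(t) = (t³ + t)*t = (t + t³)*t = t*(t + t³))
((-427/(10*156) - 430/(-262)) + j(-24))*(-3436 + 2634) = ((-427/(10*156) - 430/(-262)) + ((-24)² + (-24)⁴))*(-3436 + 2634) = ((-427/1560 - 430*(-1/262)) + (576 + 331776))*(-802) = ((-427*1/1560 + 215/131) + 332352)*(-802) = ((-427/1560 + 215/131) + 332352)*(-802) = (279463/204360 + 332352)*(-802) = (67919734183/204360)*(-802) = -27235813407383/102180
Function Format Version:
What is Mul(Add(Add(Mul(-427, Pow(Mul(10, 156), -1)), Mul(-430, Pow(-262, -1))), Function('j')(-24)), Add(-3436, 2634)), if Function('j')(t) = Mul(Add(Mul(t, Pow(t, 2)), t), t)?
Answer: Rational(-27235813407383, 102180) ≈ -2.6655e+8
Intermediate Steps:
Function('j')(t) = Mul(t, Add(t, Pow(t, 3))) (Function('j')(t) = Mul(Add(Pow(t, 3), t), t) = Mul(Add(t, Pow(t, 3)), t) = Mul(t, Add(t, Pow(t, 3))))
Mul(Add(Add(Mul(-427, Pow(Mul(10, 156), -1)), Mul(-430, Pow(-262, -1))), Function('j')(-24)), Add(-3436, 2634)) = Mul(Add(Add(Mul(-427, Pow(Mul(10, 156), -1)), Mul(-430, Pow(-262, -1))), Add(Pow(-24, 2), Pow(-24, 4))), Add(-3436, 2634)) = Mul(Add(Add(Mul(-427, Pow(1560, -1)), Mul(-430, Rational(-1, 262))), Add(576, 331776)), -802) = Mul(Add(Add(Mul(-427, Rational(1, 1560)), Rational(215, 131)), 332352), -802) = Mul(Add(Add(Rational(-427, 1560), Rational(215, 131)), 332352), -802) = Mul(Add(Rational(279463, 204360), 332352), -802) = Mul(Rational(67919734183, 204360), -802) = Rational(-27235813407383, 102180)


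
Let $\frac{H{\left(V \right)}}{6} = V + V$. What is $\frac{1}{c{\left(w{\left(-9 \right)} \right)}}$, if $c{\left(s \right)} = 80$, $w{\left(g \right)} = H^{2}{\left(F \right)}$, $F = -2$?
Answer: $\frac{1}{80} \approx 0.0125$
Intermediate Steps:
$H{\left(V \right)} = 12 V$ ($H{\left(V \right)} = 6 \left(V + V\right) = 6 \cdot 2 V = 12 V$)
$w{\left(g \right)} = 576$ ($w{\left(g \right)} = \left(12 \left(-2\right)\right)^{2} = \left(-24\right)^{2} = 576$)
$\frac{1}{c{\left(w{\left(-9 \right)} \right)}} = \frac{1}{80}$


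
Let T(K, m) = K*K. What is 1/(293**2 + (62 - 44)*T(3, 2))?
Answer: 1/86011 ≈ 1.1626e-5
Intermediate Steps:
T(K, m) = K**2
1/(293**2 + (62 - 44)*T(3, 2)) = 1/(293**2 + (62 - 44)*3**2) = 1/(85849 + 18*9) = 1/(85849 + 162) = 1/86011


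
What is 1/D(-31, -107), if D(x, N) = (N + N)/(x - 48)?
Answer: 79/214 ≈ 0.36916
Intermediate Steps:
D(x, N) = 2*N/(-48 + x) (D(x, N) = (2*N)/(-48 + x) = 2*N/(-48 + x))
1/D(-31, -107) = 1/(2*(-107)/(-48 - 31)) = 1/(2*(-107)/(-79)) = 1/(2*(-107)*(-1/79)) = 1/(214/79) = 79/214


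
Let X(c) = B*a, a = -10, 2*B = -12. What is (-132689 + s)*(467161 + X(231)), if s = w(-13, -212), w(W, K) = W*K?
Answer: -60707426193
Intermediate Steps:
B = -6 (B = (½)*(-12) = -6)
w(W, K) = K*W
X(c) = 60 (X(c) = -6*(-10) = 60)
s = 2756 (s = -212*(-13) = 2756)
(-132689 + s)*(467161 + X(231)) = (-132689 + 2756)*(467161 + 60) = -129933*467221 = -60707426193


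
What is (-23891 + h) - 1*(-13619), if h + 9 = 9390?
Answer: -891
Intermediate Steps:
h = 9381 (h = -9 + 9390 = 9381)
(-23891 + h) - 1*(-13619) = (-23891 + 9381) - 1*(-13619) = -14510 + 13619 = -891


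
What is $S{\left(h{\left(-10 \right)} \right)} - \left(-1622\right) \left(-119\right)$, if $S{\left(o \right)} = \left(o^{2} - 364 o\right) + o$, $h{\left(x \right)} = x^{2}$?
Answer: $-219318$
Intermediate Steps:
$S{\left(o \right)} = o^{2} - 363 o$
$S{\left(h{\left(-10 \right)} \right)} - \left(-1622\right) \left(-119\right) = \left(-10\right)^{2} \left(-363 + \left(-10\right)^{2}\right) - \left(-1622\right) \left(-119\right) = 100 \left(-363 + 100\right) - 193018 = 100 \left(-263\right) - 193018 = -26300 - 193018 = -219318$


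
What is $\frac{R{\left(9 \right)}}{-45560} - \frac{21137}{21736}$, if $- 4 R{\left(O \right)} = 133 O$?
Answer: $- \frac{478248611}{495146080} \approx -0.96587$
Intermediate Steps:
$R{\left(O \right)} = - \frac{133 O}{4}$
$\frac{R{\left(9 \right)}}{-45560} - \frac{21137}{21736} = \frac{\left(- \frac{133}{4}\right) 9}{-45560} - \frac{21137}{21736} = \left(- \frac{1197}{4}\right) \left(- \frac{1}{45560}\right) - \frac{21137}{21736} = \frac{1197}{182240} - \frac{21137}{21736} = - \frac{478248611}{495146080}$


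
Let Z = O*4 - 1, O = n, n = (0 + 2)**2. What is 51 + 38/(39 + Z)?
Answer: 1396/27 ≈ 51.704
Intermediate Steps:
n = 4 (n = 2**2 = 4)
O = 4
Z = 15 (Z = 4*4 - 1 = 16 - 1 = 15)
51 + 38/(39 + Z) = 51 + 38/(39 + 15) = 51 + 38/54 = 51 + (1/54)*38 = 51 + 19/27 = 1396/27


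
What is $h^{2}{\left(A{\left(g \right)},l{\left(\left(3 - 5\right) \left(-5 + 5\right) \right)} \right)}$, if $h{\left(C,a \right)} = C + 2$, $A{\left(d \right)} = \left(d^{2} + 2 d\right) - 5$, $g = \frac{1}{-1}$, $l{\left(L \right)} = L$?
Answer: $16$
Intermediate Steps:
$g = -1$
$A{\left(d \right)} = -5 + d^{2} + 2 d$
$h{\left(C,a \right)} = 2 + C$
$h^{2}{\left(A{\left(g \right)},l{\left(\left(3 - 5\right) \left(-5 + 5\right) \right)} \right)} = \left(2 + \left(-5 + \left(-1\right)^{2} + 2 \left(-1\right)\right)\right)^{2} = \left(2 - 6\right)^{2} = \left(-4\right)^{2} = 16$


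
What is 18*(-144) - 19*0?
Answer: -2592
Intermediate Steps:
18*(-144) - 19*0 = -2592 + 0 = -2592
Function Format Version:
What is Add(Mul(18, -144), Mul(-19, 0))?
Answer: -2592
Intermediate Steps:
Add(Mul(18, -144), Mul(-19, 0)) = Add(-2592, 0) = -2592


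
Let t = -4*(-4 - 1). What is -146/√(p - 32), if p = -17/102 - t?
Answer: 146*I*√1878/313 ≈ 20.214*I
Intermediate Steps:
t = 20 (t = -4*(-5) = 20)
p = -121/6 (p = -17/102 - 1*20 = -17*1/102 - 20 = -⅙ - 20 = -121/6 ≈ -20.167)
-146/√(p - 32) = -146/√(-121/6 - 32) = -146*(-I*√1878/313) = -(-146)*I*√1878/313 = 146*I*√1878/313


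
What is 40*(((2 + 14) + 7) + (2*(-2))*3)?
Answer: 440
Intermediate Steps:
40*(((2 + 14) + 7) + (2*(-2))*3) = 40*((16 + 7) - 4*3) = 40*(23 - 12) = 40*11 = 440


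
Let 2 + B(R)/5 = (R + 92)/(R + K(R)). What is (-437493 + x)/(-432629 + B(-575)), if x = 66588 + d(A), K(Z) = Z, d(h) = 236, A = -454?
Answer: 3706690/4326369 ≈ 0.85677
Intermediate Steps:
x = 66824 (x = 66588 + 236 = 66824)
B(R) = -10 + 5*(92 + R)/(2*R) (B(R) = -10 + 5*((R + 92)/(R + R)) = -10 + 5*((92 + R)/((2*R))) = -10 + 5*((92 + R)*(1/(2*R))) = -10 + 5*((92 + R)/(2*R)) = -10 + 5*(92 + R)/(2*R))
(-437493 + x)/(-432629 + B(-575)) = (-437493 + 66824)/(-432629 + (-15/2 + 230/(-575))) = -370669/(-432629 + (-15/2 + 230*(-1/575))) = -370669/(-432629 + (-15/2 - ⅖)) = -370669/(-432629 - 79/10) = -370669/(-4326369/10) = -370669*(-10/4326369) = 3706690/4326369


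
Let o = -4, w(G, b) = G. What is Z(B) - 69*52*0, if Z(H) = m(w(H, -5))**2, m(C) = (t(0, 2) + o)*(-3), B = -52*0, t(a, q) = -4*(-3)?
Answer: 576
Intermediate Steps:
t(a, q) = 12
B = 0
m(C) = -24 (m(C) = (12 - 4)*(-3) = 8*(-3) = -24)
Z(H) = 576 (Z(H) = (-24)**2 = 576)
Z(B) - 69*52*0 = 576 - 69*52*0 = 576 - 3588*0 = 576 + 0 = 576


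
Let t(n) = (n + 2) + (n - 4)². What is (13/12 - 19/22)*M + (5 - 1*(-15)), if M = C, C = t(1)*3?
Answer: 307/11 ≈ 27.909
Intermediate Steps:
t(n) = 2 + n + (-4 + n)² (t(n) = (2 + n) + (-4 + n)² = 2 + n + (-4 + n)²)
C = 36 (C = (2 + 1 + (-4 + 1)²)*3 = (2 + 1 + (-3)²)*3 = (2 + 1 + 9)*3 = 12*3 = 36)
M = 36
(13/12 - 19/22)*M + (5 - 1*(-15)) = (13/12 - 19/22)*36 + (5 - 1*(-15)) = (13*(1/12) - 19*1/22)*36 + (5 + 15) = (13/12 - 19/22)*36 + 20 = (29/132)*36 + 20 = 87/11 + 20 = 307/11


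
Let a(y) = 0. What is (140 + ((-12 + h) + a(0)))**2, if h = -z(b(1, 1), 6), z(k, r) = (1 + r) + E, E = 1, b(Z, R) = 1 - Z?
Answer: 14400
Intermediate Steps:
z(k, r) = 2 + r (z(k, r) = (1 + r) + 1 = 2 + r)
h = -8 (h = -(2 + 6) = -1*8 = -8)
(140 + ((-12 + h) + a(0)))**2 = (140 + ((-12 - 8) + 0))**2 = (140 + (-20 + 0))**2 = (140 - 20)**2 = 120**2 = 14400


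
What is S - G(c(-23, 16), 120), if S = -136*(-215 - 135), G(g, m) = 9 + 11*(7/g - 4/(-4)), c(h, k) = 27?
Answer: 1284583/27 ≈ 47577.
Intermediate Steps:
G(g, m) = 20 + 77/g (G(g, m) = 9 + 11*(7/g - 4*(-¼)) = 9 + 11*(7/g + 1) = 9 + 11*(1 + 7/g) = 9 + (11 + 77/g) = 20 + 77/g)
S = 47600 (S = -136*(-350) = 47600)
S - G(c(-23, 16), 120) = 47600 - (20 + 77/27) = 47600 - 1*617/27 = 47600 - 617/27 = 1284583/27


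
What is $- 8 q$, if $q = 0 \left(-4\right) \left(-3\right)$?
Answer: $0$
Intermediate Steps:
$q = 0$ ($q = 0 \left(-3\right) = 0$)
$- 8 q = \left(-8\right) 0 = 0$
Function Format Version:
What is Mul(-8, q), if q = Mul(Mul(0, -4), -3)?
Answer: 0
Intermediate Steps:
q = 0 (q = Mul(0, -3) = 0)
Mul(-8, q) = Mul(-8, 0) = 0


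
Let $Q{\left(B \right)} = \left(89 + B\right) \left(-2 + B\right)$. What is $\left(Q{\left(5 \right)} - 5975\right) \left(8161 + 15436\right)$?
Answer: $-134337721$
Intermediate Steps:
$Q{\left(B \right)} = \left(-2 + B\right) \left(89 + B\right)$
$\left(Q{\left(5 \right)} - 5975\right) \left(8161 + 15436\right) = \left(\left(-178 + 5^{2} + 87 \cdot 5\right) - 5975\right) \left(8161 + 15436\right) = \left(\left(-178 + 25 + 435\right) - 5975\right) 23597 = \left(282 - 5975\right) 23597 = \left(-5693\right) 23597 = -134337721$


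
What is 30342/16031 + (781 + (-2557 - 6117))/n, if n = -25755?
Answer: 1047279/476215 ≈ 2.1992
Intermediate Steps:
30342/16031 + (781 + (-2557 - 6117))/n = 30342/16031 + (781 + (-2557 - 6117))/(-25755) = 30342*(1/16031) + (781 - 8674)*(-1/25755) = 30342/16031 - 7893*(-1/25755) = 30342/16031 + 2631/8585 = 1047279/476215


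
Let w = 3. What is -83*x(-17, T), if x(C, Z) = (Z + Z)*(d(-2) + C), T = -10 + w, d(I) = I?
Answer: -22078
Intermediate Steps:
T = -7 (T = -10 + 3 = -7)
x(C, Z) = 2*Z*(-2 + C) (x(C, Z) = (Z + Z)*(-2 + C) = (2*Z)*(-2 + C) = 2*Z*(-2 + C))
-83*x(-17, T) = -166*(-7)*(-2 - 17) = -166*(-7)*(-19) = -83*266 = -22078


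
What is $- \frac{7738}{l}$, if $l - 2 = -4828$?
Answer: $\frac{3869}{2413} \approx 1.6034$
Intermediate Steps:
$l = -4826$ ($l = 2 - 4828 = -4826$)
$- \frac{7738}{l} = - \frac{7738}{-4826} = \left(-7738\right) \left(- \frac{1}{4826}\right) = \frac{3869}{2413}$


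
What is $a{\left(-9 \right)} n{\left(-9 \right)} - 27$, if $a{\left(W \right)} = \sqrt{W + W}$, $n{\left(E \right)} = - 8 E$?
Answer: $-27 + 216 i \sqrt{2} \approx -27.0 + 305.47 i$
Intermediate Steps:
$a{\left(W \right)} = \sqrt{2} \sqrt{W}$ ($a{\left(W \right)} = \sqrt{2 W} = \sqrt{2} \sqrt{W}$)
$a{\left(-9 \right)} n{\left(-9 \right)} - 27 = \sqrt{2} \sqrt{-9} \left(\left(-8\right) \left(-9\right)\right) - 27 = \sqrt{2} \cdot 3 i 72 - 27 = 3 i \sqrt{2} \cdot 72 - 27 = 216 i \sqrt{2} - 27 = -27 + 216 i \sqrt{2}$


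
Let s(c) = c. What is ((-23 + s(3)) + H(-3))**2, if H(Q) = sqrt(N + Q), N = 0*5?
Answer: (-20 + I*sqrt(3))**2 ≈ 397.0 - 69.282*I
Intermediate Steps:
N = 0
H(Q) = sqrt(Q) (H(Q) = sqrt(0 + Q) = sqrt(Q))
((-23 + s(3)) + H(-3))**2 = ((-23 + 3) + sqrt(-3))**2 = (-20 + I*sqrt(3))**2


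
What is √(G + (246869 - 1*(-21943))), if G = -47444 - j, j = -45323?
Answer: √266691 ≈ 516.42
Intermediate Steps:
G = -2121 (G = -47444 - 1*(-45323) = -47444 + 45323 = -2121)
√(G + (246869 - 1*(-21943))) = √(-2121 + (246869 - 1*(-21943))) = √(-2121 + (246869 + 21943)) = √(-2121 + 268812) = √266691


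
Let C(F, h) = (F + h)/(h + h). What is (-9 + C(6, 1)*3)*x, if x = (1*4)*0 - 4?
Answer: -6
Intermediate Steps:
x = -4 (x = 4*0 - 4 = 0 - 4 = -4)
C(F, h) = (F + h)/(2*h) (C(F, h) = (F + h)/((2*h)) = (F + h)*(1/(2*h)) = (F + h)/(2*h))
(-9 + C(6, 1)*3)*x = (-9 + ((½)*(6 + 1)/1)*3)*(-4) = (-9 + ((½)*1*7)*3)*(-4) = (-9 + (7/2)*3)*(-4) = (-9 + 21/2)*(-4) = (3/2)*(-4) = -6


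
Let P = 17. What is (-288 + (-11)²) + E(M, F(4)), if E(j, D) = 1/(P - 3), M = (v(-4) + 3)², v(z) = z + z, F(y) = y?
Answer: -2337/14 ≈ -166.93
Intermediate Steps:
v(z) = 2*z
M = 25 (M = (2*(-4) + 3)² = (-8 + 3)² = (-5)² = 25)
E(j, D) = 1/14 (E(j, D) = 1/(17 - 3) = 1/14)
(-288 + (-11)²) + E(M, F(4)) = (-288 + (-11)²) + 1/14 = (-288 + 121) + 1/14 = -167 + 1/14 = -2337/14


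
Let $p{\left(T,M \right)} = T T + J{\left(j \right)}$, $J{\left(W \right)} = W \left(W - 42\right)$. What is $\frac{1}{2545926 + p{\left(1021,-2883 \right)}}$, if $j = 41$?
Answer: $\frac{1}{3588326} \approx 2.7868 \cdot 10^{-7}$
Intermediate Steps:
$J{\left(W \right)} = W \left(-42 + W\right)$
$p{\left(T,M \right)} = -41 + T^{2}$ ($p{\left(T,M \right)} = T T + 41 \left(-42 + 41\right) = T^{2} + 41 \left(-1\right) = T^{2} - 41 = -41 + T^{2}$)
$\frac{1}{2545926 + p{\left(1021,-2883 \right)}} = \frac{1}{2545926 - \left(41 - 1021^{2}\right)} = \frac{1}{2545926 + \left(-41 + 1042441\right)} = \frac{1}{2545926 + 1042400} = \frac{1}{3588326}$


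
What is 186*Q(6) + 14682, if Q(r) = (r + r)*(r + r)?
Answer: 41466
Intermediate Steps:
Q(r) = 4*r² (Q(r) = (2*r)*(2*r) = 4*r²)
186*Q(6) + 14682 = 186*(4*6²) + 14682 = 186*(4*36) + 14682 = 186*144 + 14682 = 26784 + 14682 = 41466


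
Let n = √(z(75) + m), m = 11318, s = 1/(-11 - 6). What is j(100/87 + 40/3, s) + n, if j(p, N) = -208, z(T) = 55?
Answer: -208 + √11373 ≈ -101.36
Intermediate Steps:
s = -1/17 (s = 1/(-17) = -1/17 ≈ -0.058824)
n = √11373 (n = √(55 + 11318) = √11373 ≈ 106.64)
j(100/87 + 40/3, s) + n = -208 + √11373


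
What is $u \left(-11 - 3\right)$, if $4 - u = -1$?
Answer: $-70$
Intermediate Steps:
$u = 5$ ($u = 4 - -1 = 4 + 1 = 5$)
$u \left(-11 - 3\right) = 5 \left(-11 - 3\right) = 5 \left(-14\right) = -70$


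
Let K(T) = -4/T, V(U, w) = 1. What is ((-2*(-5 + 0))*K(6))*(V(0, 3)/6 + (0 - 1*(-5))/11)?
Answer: -410/99 ≈ -4.1414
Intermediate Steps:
((-2*(-5 + 0))*K(6))*(V(0, 3)/6 + (0 - 1*(-5))/11) = ((-2*(-5 + 0))*(-4/6))*(1/6 + (0 - 1*(-5))/11) = ((-2*(-5))*(-4*⅙))*(1*(⅙) + (0 + 5)*(1/11)) = (10*(-⅔))*(⅙ + 5*(1/11)) = -20*(⅙ + 5/11)/3 = -20/3*41/66 = -410/99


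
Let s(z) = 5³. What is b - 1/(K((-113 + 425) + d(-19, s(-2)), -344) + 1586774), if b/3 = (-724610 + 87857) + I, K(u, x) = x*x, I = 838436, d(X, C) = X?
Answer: 1031675100389/1705110 ≈ 6.0505e+5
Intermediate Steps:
s(z) = 125
K(u, x) = x²
b = 605049 (b = 3*((-724610 + 87857) + 838436) = 3*(-636753 + 838436) = 3*201683 = 605049)
b - 1/(K((-113 + 425) + d(-19, s(-2)), -344) + 1586774) = 605049 - 1/((-344)² + 1586774) = 605049 - 1/(118336 + 1586774) = 605049 - 1/1705110 = 1031675100389/1705110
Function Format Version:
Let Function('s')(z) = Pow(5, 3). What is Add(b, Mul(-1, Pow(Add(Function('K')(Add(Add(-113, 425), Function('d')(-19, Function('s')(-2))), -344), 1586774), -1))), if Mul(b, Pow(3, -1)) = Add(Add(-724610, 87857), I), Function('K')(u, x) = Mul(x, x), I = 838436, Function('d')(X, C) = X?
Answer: Rational(1031675100389, 1705110) ≈ 6.0505e+5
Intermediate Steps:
Function('s')(z) = 125
Function('K')(u, x) = Pow(x, 2)
b = 605049 (b = Mul(3, Add(Add(-724610, 87857), 838436)) = Mul(3, Add(-636753, 838436)) = Mul(3, 201683) = 605049)
Add(b, Mul(-1, Pow(Add(Function('K')(Add(Add(-113, 425), Function('d')(-19, Function('s')(-2))), -344), 1586774), -1))) = Add(605049, Mul(-1, Pow(Add(Pow(-344, 2), 1586774), -1))) = Add(605049, Mul(-1, Pow(Add(118336, 1586774), -1))) = Add(605049, Mul(-1, Pow(1705110, -1))) = Add(605049, Mul(-1, Rational(1, 1705110))) = Add(605049, Rational(-1, 1705110)) = Rational(1031675100389, 1705110)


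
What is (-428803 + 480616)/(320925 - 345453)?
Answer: -17271/8176 ≈ -2.1124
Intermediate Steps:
(-428803 + 480616)/(320925 - 345453) = 51813/(-24528) = 51813*(-1/24528) = -17271/8176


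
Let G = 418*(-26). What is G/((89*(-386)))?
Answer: 5434/17177 ≈ 0.31635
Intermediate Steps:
G = -10868
G/((89*(-386))) = -10868/(89*(-386)) = -10868/(-34354) = -10868*(-1/34354) = 5434/17177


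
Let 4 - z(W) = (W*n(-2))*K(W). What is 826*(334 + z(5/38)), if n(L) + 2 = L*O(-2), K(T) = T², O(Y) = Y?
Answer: 3829849359/13718 ≈ 2.7918e+5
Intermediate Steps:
n(L) = -2 - 2*L (n(L) = -2 + L*(-2) = -2 - 2*L)
z(W) = 4 - 2*W³ (z(W) = 4 - W*(-2 - 2*(-2))*W² = 4 - W*(-2 + 4)*W² = 4 - W*2*W² = 4 - 2*W*W² = 4 - 2*W³)
826*(334 + z(5/38)) = 826*(334 + (4 - 2*(5/38)³)) = 826*(334 + (4 - 2*125/54872)) = 826*(334 + (4 - 125/27436)) = 826*(334 + 109619/27436) = 826*(9273243/27436) = 3829849359/13718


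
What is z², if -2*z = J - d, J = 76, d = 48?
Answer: 196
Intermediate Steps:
z = -14 (z = -(76 - 1*48)/2 = -(76 - 48)/2 = -½*28 = -14)
z² = (-14)² = 196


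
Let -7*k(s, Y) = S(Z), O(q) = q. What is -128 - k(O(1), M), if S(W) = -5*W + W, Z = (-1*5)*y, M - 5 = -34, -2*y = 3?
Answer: -926/7 ≈ -132.29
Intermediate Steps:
y = -3/2 (y = -1/2*3 = -3/2 ≈ -1.5000)
M = -29 (M = 5 - 34 = -29)
Z = 15/2 (Z = -1*5*(-3/2) = -5*(-3/2) = 15/2 ≈ 7.5000)
S(W) = -4*W
k(s, Y) = 30/7 (k(s, Y) = -(-4)*15/(7*2) = -1/7*(-30) = 30/7)
-128 - k(O(1), M) = -128 - 1*30/7 = -128 - 30/7 = -926/7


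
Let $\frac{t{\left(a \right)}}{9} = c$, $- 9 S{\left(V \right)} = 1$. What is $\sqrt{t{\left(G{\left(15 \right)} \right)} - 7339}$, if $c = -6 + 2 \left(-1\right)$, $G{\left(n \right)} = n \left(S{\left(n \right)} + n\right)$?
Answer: $i \sqrt{7411} \approx 86.087 i$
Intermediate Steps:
$S{\left(V \right)} = - \frac{1}{9}$ ($S{\left(V \right)} = \left(- \frac{1}{9}\right) 1 = - \frac{1}{9}$)
$G{\left(n \right)} = n \left(- \frac{1}{9} + n\right)$
$c = -8$ ($c = -6 - 2 = -8$)
$t{\left(a \right)} = -72$ ($t{\left(a \right)} = 9 \left(-8\right) = -72$)
$\sqrt{t{\left(G{\left(15 \right)} \right)} - 7339} = \sqrt{-72 - 7339} = \sqrt{-7411} = i \sqrt{7411}$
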